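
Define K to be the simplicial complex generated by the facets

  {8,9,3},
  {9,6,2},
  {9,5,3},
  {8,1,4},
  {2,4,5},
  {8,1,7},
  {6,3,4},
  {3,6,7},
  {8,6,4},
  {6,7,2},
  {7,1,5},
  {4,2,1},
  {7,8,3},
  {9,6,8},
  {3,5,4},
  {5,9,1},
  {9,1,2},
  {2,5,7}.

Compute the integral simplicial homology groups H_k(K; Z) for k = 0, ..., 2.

H_0 = Z,  H_1 = Z ⊕ Z_2,  H_2 = 0.

Order the vertices as 1 < 2 < 3 < 4 < 5 < 6 < 7 < 8 < 9. Listing each simplex with vertices in this order, K has dimension 2 with simplices:

  0-simplices (9): [1], [2], [3], [4], [5], [6], [7], [8], [9]
  1-simplices (27): (27 of them)
  2-simplices (18): [1,2,4], [1,2,9], [1,4,8], [1,5,7], [1,5,9], [1,7,8], [2,4,5], [2,5,7], [2,6,7], [2,6,9], [3,4,5], [3,4,6], [3,5,9], [3,6,7], [3,7,8], [3,8,9], [4,6,8], [6,8,9]

Hence C_0 ≅ Z^9, C_1 ≅ Z^27, C_2 ≅ Z^18.

Boundary ∂_1: C_1 → C_0 sends each edge [p,q] (with p < q) to q − p. For instance
  ∂[3,9] = [9] − [3].
This gives a 9×27 integer matrix of rank 8; reducing to Smith normal form yields diagonal entries (1,1,1,1,1,1,1,1).

∂_2: C_2 → C_1 acts by ∂[p,q,r] = [q,r] − [p,r] + [p,q]. For instance
  ∂[1,5,7] = [5,7] − [1,7] + [1,5],
  ∂[3,5,9] = [5,9] − [3,9] + [3,5].
The resulting 27×18 matrix has rank 18, and its Smith normal form has invariant factors (1,1,1,1,1,1,1,1,1,1,1,1,1,1,1,1,1,2).

From H_k ≅ ker(∂_k) / im(∂_{k+1}) we obtain:

  H_0: rank C_0 − rank ∂_1 = 9 − 8 = 1, and the invariant factors of ∂_1 are all 1, so H_0 ≅ Z.
  H_1: rank ker ∂_1 − rank ∂_2 = (27 − 8) − 18 = 1, and ∂_2 has invariant factor 2 > 1, so H_1 ≅ Z ⊕ Z_2.
  H_2: rank ker ∂_2 − rank ∂_3 = (18 − 18) − 0 = 0, and there is no ∂_3, so H_2 ≅ 0.

(K is a triangulation of the Klein bottle.)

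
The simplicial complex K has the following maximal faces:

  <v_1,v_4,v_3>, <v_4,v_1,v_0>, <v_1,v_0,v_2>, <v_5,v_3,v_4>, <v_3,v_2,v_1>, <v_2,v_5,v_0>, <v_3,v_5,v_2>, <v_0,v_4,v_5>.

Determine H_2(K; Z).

Order the vertices as v_0 < v_1 < v_2 < v_3 < v_4 < v_5. Listing each simplex with vertices in this order, K has dimension 2 with simplices:

  0-simplices (6): [v_0], [v_1], [v_2], [v_3], [v_4], [v_5]
  1-simplices (12): [v_0,v_1], [v_0,v_2], [v_0,v_4], [v_0,v_5], [v_1,v_2], [v_1,v_3], [v_1,v_4], [v_2,v_3], [v_2,v_5], [v_3,v_4], [v_3,v_5], [v_4,v_5]
  2-simplices (8): [v_0,v_1,v_2], [v_0,v_1,v_4], [v_0,v_2,v_5], [v_0,v_4,v_5], [v_1,v_2,v_3], [v_1,v_3,v_4], [v_2,v_3,v_5], [v_3,v_4,v_5]

so the chain groups are C_0 ≅ Z^6, C_1 ≅ Z^12, C_2 ≅ Z^8.

Boundary ∂_1: C_1 → C_0 maps an edge to its endpoints' difference, ∂[p,q] = q − p.
The resulting 6×12 matrix has rank 5, and its Smith normal form has invariant factors (1,1,1,1,1).

The boundary map ∂_2: C_2 → C_1 acts by ∂[p,q,r] = [q,r] − [p,r] + [p,q]. For instance
  ∂[v_2,v_3,v_5] = [v_3,v_5] − [v_2,v_5] + [v_2,v_3],
  ∂[v_3,v_4,v_5] = [v_4,v_5] − [v_3,v_5] + [v_3,v_4].
The resulting 12×8 matrix has rank 7, and its Smith normal form has invariant factors (1,1,1,1,1,1,1).

From H_k ≅ ker(∂_k) / im(∂_{k+1}) we obtain:

  H_2: rank ker ∂_2 − rank ∂_3 = (8 − 7) − 0 = 1, and there is no ∂_3, so H_2 ≅ Z.

(K is a triangulation of the 2-sphere S^2.)

H_2 ≅ Z.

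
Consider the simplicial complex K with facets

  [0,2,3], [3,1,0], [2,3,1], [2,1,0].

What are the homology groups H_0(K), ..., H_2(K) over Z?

H_0 = Z,  H_1 = 0,  H_2 = Z.

Order the vertices as 0 < 1 < 2 < 3. Listing each simplex with vertices in this order, K has dimension 2 with simplices:

  0-simplices (4): [0], [1], [2], [3]
  1-simplices (6): [0,1], [0,2], [0,3], [1,2], [1,3], [2,3]
  2-simplices (4): [0,1,2], [0,1,3], [0,2,3], [1,2,3]

Hence C_0 ≅ Z^4, C_1 ≅ Z^6, C_2 ≅ Z^4.

Boundary ∂_1: C_1 → C_0 is given by ∂[p,q] = [q] − [p].
The 4×6 boundary matrix has rank 3 and Smith normal form diag(1,1,1).

Boundary ∂_2: C_2 → C_1 acts by ∂[p,q,r] = [q,r] − [p,r] + [p,q]. For instance
  ∂[1,2,3] = [2,3] − [1,3] + [1,2],
  ∂[0,1,2] = [1,2] − [0,2] + [0,1].
This gives a 6×4 integer matrix of rank 3; reducing to Smith normal form yields diagonal entries (1,1,1).

Computing H_k = (kernel of ∂_k) / (image of ∂_{k+1}):

  H_0: rank C_0 − rank ∂_1 = 4 − 3 = 1, and the invariant factors of ∂_1 are all 1, so H_0 ≅ Z.
  H_1: rank ker ∂_1 − rank ∂_2 = (6 − 3) − 3 = 0, and the invariant factors of ∂_2 are all 1, so H_1 ≅ 0.
  H_2: rank ker ∂_2 − rank ∂_3 = (4 − 3) − 0 = 1, and there is no ∂_3, so H_2 ≅ Z.

As a check, the Euler characteristic is 4 − 6 + 4 = 2, which agrees with 1 − 0 + 1 = 2.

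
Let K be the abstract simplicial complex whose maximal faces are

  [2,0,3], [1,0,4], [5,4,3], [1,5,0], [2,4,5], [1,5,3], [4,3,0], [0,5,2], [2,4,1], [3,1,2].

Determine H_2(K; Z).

H_2 ≅ 0.

K has 6 vertices, 15 edges, 10 triangles.
rank ∂_2 = 10, rank ∂_3 = 0 ⇒ b_2 = 10 − 10 − 0 = 0. So H_2 ≅ 0.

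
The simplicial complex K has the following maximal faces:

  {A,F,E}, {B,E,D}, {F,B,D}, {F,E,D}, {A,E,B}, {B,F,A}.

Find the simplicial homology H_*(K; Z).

H_0 ≅ Z,  H_1 = 0,  H_2 ≅ Z.

K has 5 vertices, 9 edges, 6 triangles.
rank ∂_0 = 0, rank ∂_1 = 4 ⇒ b_0 = 5 − 0 − 4 = 1; all invariant factors of ∂_1 are 1 so no torsion. So H_0 ≅ Z.
rank ∂_1 = 4, rank ∂_2 = 5 ⇒ b_1 = 9 − 4 − 5 = 0; all invariant factors of ∂_2 are 1 so no torsion. So H_1 ≅ 0.
rank ∂_2 = 5, rank ∂_3 = 0 ⇒ b_2 = 6 − 5 − 0 = 1. So H_2 ≅ Z.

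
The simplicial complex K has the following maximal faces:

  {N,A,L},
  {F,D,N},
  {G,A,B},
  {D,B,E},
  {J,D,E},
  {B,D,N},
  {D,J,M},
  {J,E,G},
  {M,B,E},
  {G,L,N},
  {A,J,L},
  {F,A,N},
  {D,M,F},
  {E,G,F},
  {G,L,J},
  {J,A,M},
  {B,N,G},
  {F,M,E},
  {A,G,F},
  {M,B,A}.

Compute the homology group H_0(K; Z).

K has 10 vertices, 30 edges, 20 triangles.
rank ∂_0 = 0, rank ∂_1 = 9 ⇒ b_0 = 10 − 0 − 9 = 1; all invariant factors of ∂_1 are 1 so no torsion. So H_0 = Z.

H_0 = Z.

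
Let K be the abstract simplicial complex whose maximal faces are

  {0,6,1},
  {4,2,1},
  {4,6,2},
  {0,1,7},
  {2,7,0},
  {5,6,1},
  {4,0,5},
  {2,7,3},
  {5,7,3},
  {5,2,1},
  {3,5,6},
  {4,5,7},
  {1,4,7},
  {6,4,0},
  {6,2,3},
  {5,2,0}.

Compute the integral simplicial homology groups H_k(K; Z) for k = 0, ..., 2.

H_0 = Z,  H_1 = Z^2,  H_2 = Z.

Order the vertices as 0 < 1 < 2 < 3 < 4 < 5 < 6 < 7. Listing each simplex with vertices in this order, K has dimension 2 with simplices:

  0-simplices (8): [0], [1], [2], [3], [4], [5], [6], [7]
  1-simplices (24): (24 of them)
  2-simplices (16): [0,1,6], [0,1,7], [0,2,5], [0,2,7], [0,4,5], [0,4,6], [1,2,4], [1,2,5], [1,4,7], [1,5,6], [2,3,6], [2,3,7], [2,4,6], [3,5,6], [3,5,7], [4,5,7]

so the chain groups are C_0 ≅ Z^8, C_1 ≅ Z^24, C_2 ≅ Z^16.

The boundary map ∂_1: C_1 → C_0 sends each edge [p,q] (with p < q) to q − p. For instance
  ∂[4,6] = [6] − [4].
This gives a 8×24 integer matrix of rank 7; reducing to Smith normal form yields diagonal entries (1,1,1,1,1,1,1).

Boundary ∂_2: C_2 → C_1 maps a triangle to the signed sum of its edges. For instance
  ∂[1,4,7] = [4,7] − [1,7] + [1,4],
  ∂[1,2,4] = [2,4] − [1,4] + [1,2].
This gives a 24×16 integer matrix of rank 15; reducing to Smith normal form yields diagonal entries (1,1,1,1,1,1,1,1,1,1,1,1,1,1,1).

Computing H_k = (kernel of ∂_k) / (image of ∂_{k+1}):

  H_0: rank C_0 − rank ∂_1 = 8 − 7 = 1, and the invariant factors of ∂_1 are all 1, so H_0 ≅ Z.
  H_1: rank ker ∂_1 − rank ∂_2 = (24 − 7) − 15 = 2, and the invariant factors of ∂_2 are all 1, so H_1 ≅ Z^2.
  H_2: rank ker ∂_2 − rank ∂_3 = (16 − 15) − 0 = 1, and there is no ∂_3, so H_2 ≅ Z.

As a check, the Euler characteristic is 8 − 24 + 16 = 0, which agrees with 1 − 2 + 1 = 0.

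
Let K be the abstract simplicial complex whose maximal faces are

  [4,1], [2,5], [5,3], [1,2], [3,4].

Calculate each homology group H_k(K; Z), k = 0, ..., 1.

Fix the vertex order 1 < 2 < 3 < 4 < 5 and write every simplex with vertices in increasing order. Then dim K = 1 and the simplices of K are:

  0-simplices (5): [1], [2], [3], [4], [5]
  1-simplices (5): [1,2], [1,4], [2,5], [3,4], [3,5]

giving chain groups C_0 ≅ Z^5, C_1 ≅ Z^5.

Boundary ∂_1: C_1 → C_0 sends each edge [p,q] (with p < q) to q − p. For instance
  ∂[1,4] = [4] − [1].
The resulting 5×5 matrix has rank 4, and its Smith normal form has invariant factors (1,1,1,1).

From H_k ≅ ker(∂_k) / im(∂_{k+1}) we obtain:

  H_0: rank C_0 − rank ∂_1 = 5 − 4 = 1, and the invariant factors of ∂_1 are all 1, so H_0 ≅ Z.
  H_1: rank ker ∂_1 − rank ∂_2 = (5 − 4) − 0 = 1, and there is no ∂_2, so H_1 ≅ Z.

As a check, the Euler characteristic is 5 − 5 = 0, which agrees with 1 − 1 = 0.

H_0 ≅ Z,  H_1 ≅ Z.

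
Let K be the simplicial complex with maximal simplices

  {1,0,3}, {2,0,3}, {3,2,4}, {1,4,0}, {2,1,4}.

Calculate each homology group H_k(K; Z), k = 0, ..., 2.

Order the vertices as 0 < 1 < 2 < 3 < 4. Listing each simplex with vertices in this order, K has dimension 2 with simplices:

  0-simplices (5): [0], [1], [2], [3], [4]
  1-simplices (10): [0,1], [0,2], [0,3], [0,4], [1,2], [1,3], [1,4], [2,3], [2,4], [3,4]
  2-simplices (5): [0,1,3], [0,1,4], [0,2,3], [1,2,4], [2,3,4]

giving chain groups C_0 ≅ Z^5, C_1 ≅ Z^10, C_2 ≅ Z^5.

The boundary map ∂_1: C_1 → C_0 is given by ∂[p,q] = [q] − [p]. For instance
  ∂[0,1] = [1] − [0].
This gives a 5×10 integer matrix of rank 4; reducing to Smith normal form yields diagonal entries (1,1,1,1).

The boundary map ∂_2: C_2 → C_1 sends each 2-simplex [p,q,r] to [q,r] − [p,r] + [p,q]. For instance
  ∂[0,1,3] = [1,3] − [0,3] + [0,1],
  ∂[2,3,4] = [3,4] − [2,4] + [2,3].
The 10×5 boundary matrix has rank 5 and Smith normal form diag(1,1,1,1,1).

From H_k ≅ ker(∂_k) / im(∂_{k+1}) we obtain:

  H_0: rank C_0 − rank ∂_1 = 5 − 4 = 1, and the invariant factors of ∂_1 are all 1, so H_0 = Z.
  H_1: rank ker ∂_1 − rank ∂_2 = (10 − 4) − 5 = 1, and the invariant factors of ∂_2 are all 1, so H_1 = Z.
  H_2: rank ker ∂_2 − rank ∂_3 = (5 − 5) − 0 = 0, and there is no ∂_3, so H_2 = 0.

As a check, the Euler characteristic is 5 − 10 + 5 = 0, which agrees with 1 − 1 + 0 = 0.

H_0 ≅ Z,  H_1 ≅ Z,  H_2 = 0.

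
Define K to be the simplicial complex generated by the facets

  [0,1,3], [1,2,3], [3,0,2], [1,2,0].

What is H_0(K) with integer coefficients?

Fix the vertex order 0 < 1 < 2 < 3 and write every simplex with vertices in increasing order. Then dim K = 2 and the simplices of K are:

  0-simplices (4): [0], [1], [2], [3]
  1-simplices (6): [0,1], [0,2], [0,3], [1,2], [1,3], [2,3]
  2-simplices (4): [0,1,2], [0,1,3], [0,2,3], [1,2,3]

Hence C_0 ≅ Z^4, C_1 ≅ Z^6, C_2 ≅ Z^4.

∂_1: C_1 → C_0 sends each edge [p,q] (with p < q) to q − p.
As a 4×6 matrix over Z this has rank 3, with invariant factors (1,1,1).

The boundary map ∂_2: C_2 → C_1 maps a triangle to the signed sum of its edges. For instance
  ∂[0,2,3] = [2,3] − [0,3] + [0,2],
  ∂[1,2,3] = [2,3] − [1,3] + [1,2].
The resulting 6×4 matrix has rank 3, and its Smith normal form has invariant factors (1,1,1).

Now H_k = ker ∂_k / im ∂_{k+1}, so:

  H_0: rank C_0 − rank ∂_1 = 4 − 3 = 1, and the invariant factors of ∂_1 are all 1, so H_0 = Z.

(K is a triangulation of the 2-sphere S^2.)

H_0 ≅ Z.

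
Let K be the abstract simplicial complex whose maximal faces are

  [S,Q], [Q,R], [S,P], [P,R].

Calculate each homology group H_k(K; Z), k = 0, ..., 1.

H_0 ≅ Z,  H_1 ≅ Z.

Take the total order P < Q < R < S on the vertex set. Then K (dimension 1) consists of the simplices:

  0-simplices (4): P, Q, R, S
  1-simplices (4): PR, PS, QR, QS

Hence C_0 ≅ Z^4, C_1 ≅ Z^4.

∂_1: C_1 → C_0 sends each edge [p,q] (with p < q) to q − p. For instance
  ∂QR = R − Q.
As a 4×4 matrix over Z this has rank 3, with invariant factors (1,1,1).

Reading off H_k = ker ∂_k / im ∂_{k+1}:

  H_0: rank C_0 − rank ∂_1 = 4 − 3 = 1, and the invariant factors of ∂_1 are all 1, so H_0 ≅ Z.
  H_1: rank ker ∂_1 − rank ∂_2 = (4 − 3) − 0 = 1, and there is no ∂_2, so H_1 ≅ Z.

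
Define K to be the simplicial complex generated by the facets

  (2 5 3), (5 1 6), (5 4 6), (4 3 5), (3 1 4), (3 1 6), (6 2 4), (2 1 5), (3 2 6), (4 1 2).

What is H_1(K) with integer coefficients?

H_1 ≅ Z/2.

We work with the vertex ordering 1 < 2 < 3 < 4 < 5 < 6. The simplices of K, each written with vertices in increasing order, are:

  0-simplices (6): [1], [2], [3], [4], [5], [6]
  1-simplices (15): [1,2], [1,3], [1,4], [1,5], [1,6], [2,3], [2,4], [2,5], [2,6], [3,4], [3,5], [3,6], [4,5], [4,6], [5,6]
  2-simplices (10): [1,2,4], [1,2,5], [1,3,4], [1,3,6], [1,5,6], [2,3,5], [2,3,6], [2,4,6], [3,4,5], [4,5,6]

Hence C_0 ≅ Z^6, C_1 ≅ Z^15, C_2 ≅ Z^10.

∂_1: C_1 → C_0 is given by ∂[p,q] = [q] − [p]. For instance
  ∂[1,3] = [3] − [1].
As a 6×15 matrix over Z this has rank 5, with invariant factors (1,1,1,1,1).

The boundary map ∂_2: C_2 → C_1 maps a triangle to the signed sum of its edges. For instance
  ∂[2,3,5] = [3,5] − [2,5] + [2,3],
  ∂[1,3,4] = [3,4] − [1,4] + [1,3].
This gives a 15×10 integer matrix of rank 10; reducing to Smith normal form yields diagonal entries (1,1,1,1,1,1,1,1,1,2).

Now H_k = ker ∂_k / im ∂_{k+1}, so:

  H_1: rank ker ∂_1 − rank ∂_2 = (15 − 5) − 10 = 0, and ∂_2 has invariant factor 2 > 1, so H_1 = Z/2.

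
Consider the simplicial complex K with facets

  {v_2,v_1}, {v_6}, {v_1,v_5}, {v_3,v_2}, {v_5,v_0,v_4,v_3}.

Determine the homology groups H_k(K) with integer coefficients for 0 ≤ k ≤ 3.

H_0 ≅ Z^2,  H_1 ≅ Z,  H_2 = 0,  H_3 = 0.

We work with the vertex ordering v_0 < v_1 < v_2 < v_3 < v_4 < v_5 < v_6. The simplices of K, each written with vertices in increasing order, are:

  0-simplices (7): [v_0], [v_1], [v_2], [v_3], [v_4], [v_5], [v_6]
  1-simplices (9): [v_0,v_3], [v_0,v_4], [v_0,v_5], [v_1,v_2], [v_1,v_5], [v_2,v_3], [v_3,v_4], [v_3,v_5], [v_4,v_5]
  2-simplices (4): [v_0,v_3,v_4], [v_0,v_3,v_5], [v_0,v_4,v_5], [v_3,v_4,v_5]
  3-simplices (1): [v_0,v_3,v_4,v_5]

giving chain groups C_0 ≅ Z^7, C_1 ≅ Z^9, C_2 ≅ Z^4, C_3 ≅ Z^1.

The boundary map ∂_1: C_1 → C_0 sends each edge [p,q] (with p < q) to q − p.
This gives a 7×9 integer matrix of rank 5; reducing to Smith normal form yields diagonal entries (1,1,1,1,1).

The boundary map ∂_2: C_2 → C_1 acts by ∂[p,q,r] = [q,r] − [p,r] + [p,q]. For instance
  ∂[v_0,v_4,v_5] = [v_4,v_5] − [v_0,v_5] + [v_0,v_4],
  ∂[v_0,v_3,v_4] = [v_3,v_4] − [v_0,v_4] + [v_0,v_3].
As a 9×4 matrix over Z this has rank 3, with invariant factors (1,1,1).

The boundary map ∂_3: C_3 → C_2 sends each 3-simplex σ to the alternating sum Σ_i (−1)^i (σ with its i-th vertex removed). For instance
  ∂[v_0,v_3,v_4,v_5] = [v_3,v_4,v_5] − [v_0,v_4,v_5] + [v_0,v_3,v_5] − [v_0,v_3,v_4].
The resulting 4×1 matrix has rank 1, and its Smith normal form has invariant factors (1).

Now H_k = ker ∂_k / im ∂_{k+1}, so:

  H_0: rank C_0 − rank ∂_1 = 7 − 5 = 2, and the invariant factors of ∂_1 are all 1, so H_0 = Z^2.
  H_1: rank ker ∂_1 − rank ∂_2 = (9 − 5) − 3 = 1, and the invariant factors of ∂_2 are all 1, so H_1 = Z.
  H_2: rank ker ∂_2 − rank ∂_3 = (4 − 3) − 1 = 0, and the invariant factors of ∂_3 are all 1, so H_2 = 0.
  H_3: rank ker ∂_3 − rank ∂_4 = (1 − 1) − 0 = 0, and there is no ∂_4, so H_3 = 0.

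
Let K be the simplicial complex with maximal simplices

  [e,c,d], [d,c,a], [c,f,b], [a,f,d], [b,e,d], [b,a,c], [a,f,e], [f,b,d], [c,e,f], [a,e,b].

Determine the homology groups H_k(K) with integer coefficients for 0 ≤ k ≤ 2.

K has 6 vertices, 15 edges, 10 triangles.
rank ∂_0 = 0, rank ∂_1 = 5 ⇒ b_0 = 6 − 0 − 5 = 1; all invariant factors of ∂_1 are 1 so no torsion. So H_0 = Z.
rank ∂_1 = 5, rank ∂_2 = 10 ⇒ b_1 = 15 − 5 − 10 = 0; ∂_2 has invariant factor(s) [2] giving torsion. So H_1 = Z/2.
rank ∂_2 = 10, rank ∂_3 = 0 ⇒ b_2 = 10 − 10 − 0 = 0. So H_2 = 0.

H_0 = Z,  H_1 = Z/2,  H_2 = 0.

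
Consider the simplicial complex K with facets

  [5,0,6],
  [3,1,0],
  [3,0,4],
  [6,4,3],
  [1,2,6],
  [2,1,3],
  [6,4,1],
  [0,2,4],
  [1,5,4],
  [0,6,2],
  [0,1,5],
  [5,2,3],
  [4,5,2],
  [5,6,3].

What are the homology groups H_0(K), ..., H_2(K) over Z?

Take the total order 0 < 1 < 2 < 3 < 4 < 5 < 6 on the vertex set. Then K (dimension 2) consists of the simplices:

  0-simplices (7): [0], [1], [2], [3], [4], [5], [6]
  1-simplices (21): [0,1], [0,2], [0,3], [0,4], [0,5], [0,6], [1,2], [1,3], [1,4], [1,5], [1,6], [2,3], [2,4], [2,5], [2,6], [3,4], [3,5], [3,6], [4,5], [4,6], [5,6]
  2-simplices (14): [0,1,3], [0,1,5], [0,2,4], [0,2,6], [0,3,4], [0,5,6], [1,2,3], [1,2,6], [1,4,5], [1,4,6], [2,3,5], [2,4,5], [3,4,6], [3,5,6]

Hence C_0 ≅ Z^7, C_1 ≅ Z^21, C_2 ≅ Z^14.

The boundary map ∂_1: C_1 → C_0 sends each edge [p,q] (with p < q) to q − p. For instance
  ∂[5,6] = [6] − [5].
As a 7×21 matrix over Z this has rank 6, with invariant factors (1,1,1,1,1,1).

The boundary map ∂_2: C_2 → C_1 sends each 2-simplex [p,q,r] to [q,r] − [p,r] + [p,q]. For instance
  ∂[0,2,6] = [2,6] − [0,6] + [0,2],
  ∂[0,1,3] = [1,3] − [0,3] + [0,1].
The resulting 21×14 matrix has rank 13, and its Smith normal form has invariant factors (1,1,1,1,1,1,1,1,1,1,1,1,1).

Now H_k = ker ∂_k / im ∂_{k+1}, so:

  H_0: rank C_0 − rank ∂_1 = 7 − 6 = 1, and the invariant factors of ∂_1 are all 1, so H_0 ≅ Z.
  H_1: rank ker ∂_1 − rank ∂_2 = (21 − 6) − 13 = 2, and the invariant factors of ∂_2 are all 1, so H_1 ≅ Z^2.
  H_2: rank ker ∂_2 − rank ∂_3 = (14 − 13) − 0 = 1, and there is no ∂_3, so H_2 ≅ Z.

(K is a triangulation of the torus T^2.)

H_0 = Z,  H_1 = Z^2,  H_2 = Z.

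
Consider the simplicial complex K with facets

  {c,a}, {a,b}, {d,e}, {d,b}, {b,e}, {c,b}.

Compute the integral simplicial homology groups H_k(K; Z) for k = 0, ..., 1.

Order the vertices as a < b < c < d < e. Listing each simplex with vertices in this order, K has dimension 1 with simplices:

  0-simplices (5): a, b, c, d, e
  1-simplices (6): ab, ac, bc, bd, be, de

so the chain groups are C_0 ≅ Z^5, C_1 ≅ Z^6.

Boundary ∂_1: C_1 → C_0 sends each edge [p,q] (with p < q) to q − p.
The 5×6 boundary matrix has rank 4 and Smith normal form diag(1,1,1,1).

Reading off H_k = ker ∂_k / im ∂_{k+1}:

  H_0: rank C_0 − rank ∂_1 = 5 − 4 = 1, and the invariant factors of ∂_1 are all 1, so H_0 = Z.
  H_1: rank ker ∂_1 − rank ∂_2 = (6 − 4) − 0 = 2, and there is no ∂_2, so H_1 = Z^2.

H_0 = Z,  H_1 = Z^2.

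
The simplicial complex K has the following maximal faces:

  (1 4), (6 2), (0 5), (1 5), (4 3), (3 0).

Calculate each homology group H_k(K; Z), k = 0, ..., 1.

K has 7 vertices, 6 edges.
rank ∂_0 = 0, rank ∂_1 = 5 ⇒ b_0 = 7 − 0 − 5 = 2; all invariant factors of ∂_1 are 1 so no torsion. So H_0 ≅ Z^2.
rank ∂_1 = 5, rank ∂_2 = 0 ⇒ b_1 = 6 − 5 − 0 = 1. So H_1 ≅ Z.

H_0 = Z^2,  H_1 = Z.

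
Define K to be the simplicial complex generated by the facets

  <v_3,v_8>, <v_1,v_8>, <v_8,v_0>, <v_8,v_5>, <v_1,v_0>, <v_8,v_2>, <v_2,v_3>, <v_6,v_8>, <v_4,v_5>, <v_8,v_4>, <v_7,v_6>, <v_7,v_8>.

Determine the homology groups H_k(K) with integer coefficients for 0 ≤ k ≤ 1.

Take the total order v_0 < v_1 < v_2 < v_3 < v_4 < v_5 < v_6 < v_7 < v_8 on the vertex set. Then K (dimension 1) consists of the simplices:

  0-simplices (9): [v_0], [v_1], [v_2], [v_3], [v_4], [v_5], [v_6], [v_7], [v_8]
  1-simplices (12): [v_0,v_1], [v_0,v_8], [v_1,v_8], [v_2,v_3], [v_2,v_8], [v_3,v_8], [v_4,v_5], [v_4,v_8], [v_5,v_8], [v_6,v_7], [v_6,v_8], [v_7,v_8]

so the chain groups are C_0 ≅ Z^9, C_1 ≅ Z^12.

The boundary map ∂_1: C_1 → C_0 maps an edge to its endpoints' difference, ∂[p,q] = q − p. For instance
  ∂[v_6,v_8] = [v_8] − [v_6].
The 9×12 boundary matrix has rank 8 and Smith normal form diag(1,1,1,1,1,1,1,1).

From H_k ≅ ker(∂_k) / im(∂_{k+1}) we obtain:

  H_0: rank C_0 − rank ∂_1 = 9 − 8 = 1, and the invariant factors of ∂_1 are all 1, so H_0 ≅ Z.
  H_1: rank ker ∂_1 − rank ∂_2 = (12 − 8) − 0 = 4, and there is no ∂_2, so H_1 ≅ Z^4.

As a check, the Euler characteristic is 9 − 12 = -3, which agrees with 1 − 4 = -3.
(K is a triangulation of a wedge of 4 circles.)

H_0 ≅ Z,  H_1 ≅ Z^4.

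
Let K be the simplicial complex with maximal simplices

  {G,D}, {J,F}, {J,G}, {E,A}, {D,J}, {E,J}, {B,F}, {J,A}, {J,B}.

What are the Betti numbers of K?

b_0 = 1, b_1 = 3.

Take the total order A < B < D < E < F < G < J on the vertex set. Then K (dimension 1) consists of the simplices:

  0-simplices (7): A, B, D, E, F, G, J
  1-simplices (9): AE, AJ, BF, BJ, DG, DJ, EJ, FJ, GJ

so the chain groups are C_0 ≅ Z^7, C_1 ≅ Z^9.

The boundary map ∂_1: C_1 → C_0 maps an edge to its endpoints' difference, ∂[p,q] = q − p. For instance
  ∂EJ = J − E.
As a 7×9 matrix over Z this has rank 6, with invariant factors (1,1,1,1,1,1).

Reading off H_k = ker ∂_k / im ∂_{k+1}:

  H_0: rank C_0 − rank ∂_1 = 7 − 6 = 1, and the invariant factors of ∂_1 are all 1, so H_0 ≅ Z.
  H_1: rank ker ∂_1 − rank ∂_2 = (9 − 6) − 0 = 3, and there is no ∂_2, so H_1 ≅ Z^3.

(K is a triangulation of a wedge of 3 circles.)

Hence the Betti numbers are b_0 = 1, b_1 = 3.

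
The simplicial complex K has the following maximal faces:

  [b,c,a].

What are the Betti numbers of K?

b_0 = 1, b_1 = 0, b_2 = 0.

K has 3 vertices, 3 edges, 1 triangle.
rank ∂_0 = 0, rank ∂_1 = 2 ⇒ b_0 = 3 − 0 − 2 = 1; all invariant factors of ∂_1 are 1 so no torsion. So H_0 ≅ Z.
rank ∂_1 = 2, rank ∂_2 = 1 ⇒ b_1 = 3 − 2 − 1 = 0; all invariant factors of ∂_2 are 1 so no torsion. So H_1 ≅ 0.
rank ∂_2 = 1, rank ∂_3 = 0 ⇒ b_2 = 1 − 1 − 0 = 0. So H_2 ≅ 0.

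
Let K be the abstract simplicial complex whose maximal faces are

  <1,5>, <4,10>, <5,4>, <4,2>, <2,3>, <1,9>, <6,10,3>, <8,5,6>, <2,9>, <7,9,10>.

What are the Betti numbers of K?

b_0 = 1, b_1 = 4, b_2 = 0.

K has 10 vertices, 16 edges, 3 triangles.
rank ∂_0 = 0, rank ∂_1 = 9 ⇒ b_0 = 10 − 0 − 9 = 1; all invariant factors of ∂_1 are 1 so no torsion. So H_0 = Z.
rank ∂_1 = 9, rank ∂_2 = 3 ⇒ b_1 = 16 − 9 − 3 = 4; all invariant factors of ∂_2 are 1 so no torsion. So H_1 = Z^4.
rank ∂_2 = 3, rank ∂_3 = 0 ⇒ b_2 = 3 − 3 − 0 = 0. So H_2 = 0.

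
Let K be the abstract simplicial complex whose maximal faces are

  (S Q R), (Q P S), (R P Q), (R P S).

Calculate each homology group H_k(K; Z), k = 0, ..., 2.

Order the vertices as P < Q < R < S. Listing each simplex with vertices in this order, K has dimension 2 with simplices:

  0-simplices (4): P, Q, R, S
  1-simplices (6): PQ, PR, PS, QR, QS, RS
  2-simplices (4): PQR, PQS, PRS, QRS

so the chain groups are C_0 ≅ Z^4, C_1 ≅ Z^6, C_2 ≅ Z^4.

∂_1: C_1 → C_0 sends each edge [p,q] (with p < q) to q − p. For instance
  ∂RS = S − R.
As a 4×6 matrix over Z this has rank 3, with invariant factors (1,1,1).

Boundary ∂_2: C_2 → C_1 sends each 2-simplex [p,q,r] to [q,r] − [p,r] + [p,q]. For instance
  ∂PQR = QR − PR + PQ,
  ∂PRS = RS − PS + PR.
As a 6×4 matrix over Z this has rank 3, with invariant factors (1,1,1).

From H_k ≅ ker(∂_k) / im(∂_{k+1}) we obtain:

  H_0: rank C_0 − rank ∂_1 = 4 − 3 = 1, and the invariant factors of ∂_1 are all 1, so H_0 = Z.
  H_1: rank ker ∂_1 − rank ∂_2 = (6 − 3) − 3 = 0, and the invariant factors of ∂_2 are all 1, so H_1 = 0.
  H_2: rank ker ∂_2 − rank ∂_3 = (4 − 3) − 0 = 1, and there is no ∂_3, so H_2 = Z.

H_0 ≅ Z,  H_1 = 0,  H_2 ≅ Z.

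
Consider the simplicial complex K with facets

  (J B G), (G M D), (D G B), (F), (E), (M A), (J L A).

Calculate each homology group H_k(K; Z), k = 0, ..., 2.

Order the vertices as A < B < D < E < F < G < J < L < M. Listing each simplex with vertices in this order, K has dimension 2 with simplices:

  0-simplices (9): A, B, D, E, F, G, J, L, M
  1-simplices (11): AJ, AL, AM, BD, BG, BJ, DG, DM, GJ, GM, JL
  2-simplices (4): AJL, BDG, BGJ, DGM

so the chain groups are C_0 ≅ Z^9, C_1 ≅ Z^11, C_2 ≅ Z^4.

The boundary map ∂_1: C_1 → C_0 sends each edge [p,q] (with p < q) to q − p. For instance
  ∂BJ = J − B.
The 9×11 boundary matrix has rank 6 and Smith normal form diag(1,1,1,1,1,1).

Boundary ∂_2: C_2 → C_1 maps a triangle to the signed sum of its edges. For instance
  ∂DGM = GM − DM + DG,
  ∂BDG = DG − BG + BD.
The resulting 11×4 matrix has rank 4, and its Smith normal form has invariant factors (1,1,1,1).

Reading off H_k = ker ∂_k / im ∂_{k+1}:

  H_0: rank C_0 − rank ∂_1 = 9 − 6 = 3, and the invariant factors of ∂_1 are all 1, so H_0 = Z^3.
  H_1: rank ker ∂_1 − rank ∂_2 = (11 − 6) − 4 = 1, and the invariant factors of ∂_2 are all 1, so H_1 = Z.
  H_2: rank ker ∂_2 − rank ∂_3 = (4 − 4) − 0 = 0, and there is no ∂_3, so H_2 = 0.

H_0 ≅ Z^3,  H_1 ≅ Z,  H_2 = 0.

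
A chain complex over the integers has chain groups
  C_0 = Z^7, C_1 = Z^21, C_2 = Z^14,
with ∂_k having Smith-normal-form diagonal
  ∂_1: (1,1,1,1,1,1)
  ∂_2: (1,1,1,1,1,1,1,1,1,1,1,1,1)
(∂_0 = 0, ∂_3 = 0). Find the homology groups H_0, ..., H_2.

H_0: b_0 = 7 − 0 − 6 = 1; torsion from ∂_1 factors > 1: none. So H_0 ≅ Z.
H_1: b_1 = 21 − 6 − 13 = 2; torsion from ∂_2 factors > 1: none. So H_1 ≅ Z^2.
H_2: b_2 = 14 − 13 − 0 = 1; torsion from ∂_3 factors > 1: none. So H_2 ≅ Z.

H_0 ≅ Z,  H_1 ≅ Z^2,  H_2 ≅ Z.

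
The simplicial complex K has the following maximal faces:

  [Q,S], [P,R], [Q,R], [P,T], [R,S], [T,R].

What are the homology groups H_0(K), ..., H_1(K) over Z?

We work with the vertex ordering P < Q < R < S < T. The simplices of K, each written with vertices in increasing order, are:

  0-simplices (5): P, Q, R, S, T
  1-simplices (6): PR, PT, QR, QS, RS, RT

giving chain groups C_0 ≅ Z^5, C_1 ≅ Z^6.

Boundary ∂_1: C_1 → C_0 is given by ∂[p,q] = [q] − [p].
As a 5×6 matrix over Z this has rank 4, with invariant factors (1,1,1,1).

Computing H_k = (kernel of ∂_k) / (image of ∂_{k+1}):

  H_0: rank C_0 − rank ∂_1 = 5 − 4 = 1, and the invariant factors of ∂_1 are all 1, so H_0 ≅ Z.
  H_1: rank ker ∂_1 − rank ∂_2 = (6 − 4) − 0 = 2, and there is no ∂_2, so H_1 ≅ Z^2.

H_0 ≅ Z,  H_1 ≅ Z^2.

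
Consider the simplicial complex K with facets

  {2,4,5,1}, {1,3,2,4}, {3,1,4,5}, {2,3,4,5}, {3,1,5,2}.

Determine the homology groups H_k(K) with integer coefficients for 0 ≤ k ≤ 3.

H_0 = Z,  H_1 = 0,  H_2 = 0,  H_3 = Z.

We work with the vertex ordering 1 < 2 < 3 < 4 < 5. The simplices of K, each written with vertices in increasing order, are:

  0-simplices (5): [1], [2], [3], [4], [5]
  1-simplices (10): [1,2], [1,3], [1,4], [1,5], [2,3], [2,4], [2,5], [3,4], [3,5], [4,5]
  2-simplices (10): [1,2,3], [1,2,4], [1,2,5], [1,3,4], [1,3,5], [1,4,5], [2,3,4], [2,3,5], [2,4,5], [3,4,5]
  3-simplices (5): [1,2,3,4], [1,2,3,5], [1,2,4,5], [1,3,4,5], [2,3,4,5]

so the chain groups are C_0 ≅ Z^5, C_1 ≅ Z^10, C_2 ≅ Z^10, C_3 ≅ Z^5.

∂_1: C_1 → C_0 is given by ∂[p,q] = [q] − [p].
The resulting 5×10 matrix has rank 4, and its Smith normal form has invariant factors (1,1,1,1).

∂_2: C_2 → C_1 sends each 2-simplex [p,q,r] to [q,r] − [p,r] + [p,q]. For instance
  ∂[1,3,4] = [3,4] − [1,4] + [1,3],
  ∂[1,2,4] = [2,4] − [1,4] + [1,2].
As a 10×10 matrix over Z this has rank 6, with invariant factors (1,1,1,1,1,1).

∂_3: C_3 → C_2 sends each 3-simplex σ to the alternating sum Σ_i (−1)^i (σ with its i-th vertex removed). For instance
  ∂[1,3,4,5] = [3,4,5] − [1,4,5] + [1,3,5] − [1,3,4],
  ∂[1,2,4,5] = [2,4,5] − [1,4,5] + [1,2,5] − [1,2,4].
The 10×5 boundary matrix has rank 4 and Smith normal form diag(1,1,1,1).

From H_k ≅ ker(∂_k) / im(∂_{k+1}) we obtain:

  H_0: rank C_0 − rank ∂_1 = 5 − 4 = 1, and the invariant factors of ∂_1 are all 1, so H_0 = Z.
  H_1: rank ker ∂_1 − rank ∂_2 = (10 − 4) − 6 = 0, and the invariant factors of ∂_2 are all 1, so H_1 = 0.
  H_2: rank ker ∂_2 − rank ∂_3 = (10 − 6) − 4 = 0, and the invariant factors of ∂_3 are all 1, so H_2 = 0.
  H_3: rank ker ∂_3 − rank ∂_4 = (5 − 4) − 0 = 1, and there is no ∂_4, so H_3 = Z.

As a check, the Euler characteristic is 5 − 10 + 10 − 5 = 0, which agrees with 1 − 0 + 0 − 1 = 0.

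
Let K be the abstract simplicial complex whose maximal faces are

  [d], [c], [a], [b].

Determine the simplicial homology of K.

Fix the vertex order a < b < c < d and write every simplex with vertices in increasing order. Then dim K = 0 and the simplices of K are:

  0-simplices (4): a, b, c, d

so the chain groups are C_0 ≅ Z^4.

Reading off H_k = ker ∂_k / im ∂_{k+1}:

  H_0: rank C_0 − rank ∂_1 = 4 − 0 = 4, and there is no ∂_1, so H_0 ≅ Z^4.

(K is a triangulation of a set of 4 points.)

H_0 ≅ Z^4.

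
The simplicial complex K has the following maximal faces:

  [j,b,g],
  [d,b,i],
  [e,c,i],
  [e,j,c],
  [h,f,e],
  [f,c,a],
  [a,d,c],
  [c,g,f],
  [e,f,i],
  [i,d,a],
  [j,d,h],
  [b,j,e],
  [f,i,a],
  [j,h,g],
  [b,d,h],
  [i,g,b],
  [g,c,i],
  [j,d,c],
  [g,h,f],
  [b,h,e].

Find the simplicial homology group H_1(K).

We work with the vertex ordering a < b < c < d < e < f < g < h < i < j. The simplices of K, each written with vertices in increasing order, are:

  0-simplices (10): a, b, c, d, e, f, g, h, i, j
  1-simplices (30): ac, ad, af, ai, bd, be, bg, bh, bi, bj, cd, ce, cf, cg, ci, cj, dh, di, dj, ef, eh, ei, ej, fg, fh, fi, gh, gi, gj, hj
  2-simplices (20): acd, acf, adi, afi, bdh, bdi, beh, bej, bgi, bgj, cdj, cei, cej, cfg, cgi, dhj, efh, efi, fgh, ghj

so the chain groups are C_0 ≅ Z^10, C_1 ≅ Z^30, C_2 ≅ Z^20.

Boundary ∂_1: C_1 → C_0 sends each edge [p,q] (with p < q) to q − p. For instance
  ∂dj = j − d.
As a 10×30 matrix over Z this has rank 9, with invariant factors (1,1,1,1,1,1,1,1,1).

Boundary ∂_2: C_2 → C_1 maps a triangle to the signed sum of its edges. For instance
  ∂cej = ej − cj + ce,
  ∂bdi = di − bi + bd.
The 30×20 boundary matrix has rank 20 and Smith normal form diag(1,1,1,1,1,1,1,1,1,1,1,1,1,1,1,1,1,1,1,2).

From H_k ≅ ker(∂_k) / im(∂_{k+1}) we obtain:

  H_1: rank ker ∂_1 − rank ∂_2 = (30 − 9) − 20 = 1, and ∂_2 has invariant factor 2 > 1, so H_1 = Z ⊕ Z/2.

(K is a triangulation of the Klein bottle.)

H_1 ≅ Z ⊕ Z/2.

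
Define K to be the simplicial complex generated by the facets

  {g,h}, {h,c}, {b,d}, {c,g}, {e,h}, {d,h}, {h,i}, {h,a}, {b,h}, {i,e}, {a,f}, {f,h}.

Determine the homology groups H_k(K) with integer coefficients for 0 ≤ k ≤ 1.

H_0 ≅ Z,  H_1 ≅ Z^4.

Fix the vertex order a < b < c < d < e < f < g < h < i and write every simplex with vertices in increasing order. Then dim K = 1 and the simplices of K are:

  0-simplices (9): a, b, c, d, e, f, g, h, i
  1-simplices (12): af, ah, bd, bh, cg, ch, dh, eh, ei, fh, gh, hi

Hence C_0 ≅ Z^9, C_1 ≅ Z^12.

The boundary map ∂_1: C_1 → C_0 is given by ∂[p,q] = [q] − [p].
As a 9×12 matrix over Z this has rank 8, with invariant factors (1,1,1,1,1,1,1,1).

Reading off H_k = ker ∂_k / im ∂_{k+1}:

  H_0: rank C_0 − rank ∂_1 = 9 − 8 = 1, and the invariant factors of ∂_1 are all 1, so H_0 = Z.
  H_1: rank ker ∂_1 − rank ∂_2 = (12 − 8) − 0 = 4, and there is no ∂_2, so H_1 = Z^4.

As a check, the Euler characteristic is 9 − 12 = -3, which agrees with 1 − 4 = -3.
(K is a triangulation of a wedge of 4 circles.)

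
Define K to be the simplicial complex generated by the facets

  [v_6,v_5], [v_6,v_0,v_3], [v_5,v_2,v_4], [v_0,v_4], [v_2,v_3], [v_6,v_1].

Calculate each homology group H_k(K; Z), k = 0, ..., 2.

Order the vertices as v_0 < v_1 < v_2 < v_3 < v_4 < v_5 < v_6. Listing each simplex with vertices in this order, K has dimension 2 with simplices:

  0-simplices (7): [v_0], [v_1], [v_2], [v_3], [v_4], [v_5], [v_6]
  1-simplices (10): [v_0,v_3], [v_0,v_4], [v_0,v_6], [v_1,v_6], [v_2,v_3], [v_2,v_4], [v_2,v_5], [v_3,v_6], [v_4,v_5], [v_5,v_6]
  2-simplices (2): [v_0,v_3,v_6], [v_2,v_4,v_5]

giving chain groups C_0 ≅ Z^7, C_1 ≅ Z^10, C_2 ≅ Z^2.

The boundary map ∂_1: C_1 → C_0 sends each edge [p,q] (with p < q) to q − p. For instance
  ∂[v_2,v_3] = [v_3] − [v_2].
The resulting 7×10 matrix has rank 6, and its Smith normal form has invariant factors (1,1,1,1,1,1).

∂_2: C_2 → C_1 sends each 2-simplex [p,q,r] to [q,r] − [p,r] + [p,q]. For instance
  ∂[v_0,v_3,v_6] = [v_3,v_6] − [v_0,v_6] + [v_0,v_3],
  ∂[v_2,v_4,v_5] = [v_4,v_5] − [v_2,v_5] + [v_2,v_4].
The 10×2 boundary matrix has rank 2 and Smith normal form diag(1,1).

Reading off H_k = ker ∂_k / im ∂_{k+1}:

  H_0: rank C_0 − rank ∂_1 = 7 − 6 = 1, and the invariant factors of ∂_1 are all 1, so H_0 ≅ Z.
  H_1: rank ker ∂_1 − rank ∂_2 = (10 − 6) − 2 = 2, and the invariant factors of ∂_2 are all 1, so H_1 ≅ Z^2.
  H_2: rank ker ∂_2 − rank ∂_3 = (2 − 2) − 0 = 0, and there is no ∂_3, so H_2 ≅ 0.

H_0 ≅ Z,  H_1 ≅ Z^2,  H_2 = 0.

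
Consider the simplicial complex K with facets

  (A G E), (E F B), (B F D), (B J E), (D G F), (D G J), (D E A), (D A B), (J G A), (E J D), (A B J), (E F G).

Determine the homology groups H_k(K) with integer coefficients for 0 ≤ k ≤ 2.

K has 7 vertices, 18 edges, 12 triangles.
rank ∂_0 = 0, rank ∂_1 = 6 ⇒ b_0 = 7 − 0 − 6 = 1; all invariant factors of ∂_1 are 1 so no torsion. So H_0 = Z.
rank ∂_1 = 6, rank ∂_2 = 12 ⇒ b_1 = 18 − 6 − 12 = 0; ∂_2 has invariant factor(s) [2] giving torsion. So H_1 = Z_2.
rank ∂_2 = 12, rank ∂_3 = 0 ⇒ b_2 = 12 − 12 − 0 = 0. So H_2 = 0.

H_0 = Z,  H_1 = Z_2,  H_2 = 0.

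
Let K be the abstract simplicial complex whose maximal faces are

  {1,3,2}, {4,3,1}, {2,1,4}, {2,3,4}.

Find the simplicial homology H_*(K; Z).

Fix the vertex order 1 < 2 < 3 < 4 and write every simplex with vertices in increasing order. Then dim K = 2 and the simplices of K are:

  0-simplices (4): [1], [2], [3], [4]
  1-simplices (6): [1,2], [1,3], [1,4], [2,3], [2,4], [3,4]
  2-simplices (4): [1,2,3], [1,2,4], [1,3,4], [2,3,4]

Hence C_0 ≅ Z^4, C_1 ≅ Z^6, C_2 ≅ Z^4.

∂_1: C_1 → C_0 maps an edge to its endpoints' difference, ∂[p,q] = q − p. For instance
  ∂[2,4] = [4] − [2].
The 4×6 boundary matrix has rank 3 and Smith normal form diag(1,1,1).

Boundary ∂_2: C_2 → C_1 sends each 2-simplex [p,q,r] to [q,r] − [p,r] + [p,q]. For instance
  ∂[1,2,3] = [2,3] − [1,3] + [1,2],
  ∂[1,2,4] = [2,4] − [1,4] + [1,2].
As a 6×4 matrix over Z this has rank 3, with invariant factors (1,1,1).

Reading off H_k = ker ∂_k / im ∂_{k+1}:

  H_0: rank C_0 − rank ∂_1 = 4 − 3 = 1, and the invariant factors of ∂_1 are all 1, so H_0 = Z.
  H_1: rank ker ∂_1 − rank ∂_2 = (6 − 3) − 3 = 0, and the invariant factors of ∂_2 are all 1, so H_1 = 0.
  H_2: rank ker ∂_2 − rank ∂_3 = (4 − 3) − 0 = 1, and there is no ∂_3, so H_2 = Z.

(K is a triangulation of the 2-sphere S^2.)

H_0 = Z,  H_1 = 0,  H_2 = Z.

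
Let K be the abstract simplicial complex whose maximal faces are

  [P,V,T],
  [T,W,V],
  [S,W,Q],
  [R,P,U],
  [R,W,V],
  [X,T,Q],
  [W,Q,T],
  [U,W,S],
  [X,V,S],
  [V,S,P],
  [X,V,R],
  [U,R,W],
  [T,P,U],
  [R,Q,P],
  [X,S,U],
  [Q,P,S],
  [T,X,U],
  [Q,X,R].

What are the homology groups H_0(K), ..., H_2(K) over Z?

H_0 = Z,  H_1 = Z^2,  H_2 = Z.

Order the vertices as P < Q < R < S < T < U < V < W < X. Listing each simplex with vertices in this order, K has dimension 2 with simplices:

  0-simplices (9): P, Q, R, S, T, U, V, W, X
  1-simplices (27): PQ, PR, PS, PT, PU, PV, QR, QS, QT, QW, QX, RU, RV, RW, RX, SU, SV, SW, SX, TU, TV, TW, TX, UW, UX, VW, VX
  2-simplices (18): PQR, PQS, PRU, PSV, PTU, PTV, QRX, QSW, QTW, QTX, RUW, RVW, RVX, SUW, SUX, SVX, TUX, TVW

Hence C_0 ≅ Z^9, C_1 ≅ Z^27, C_2 ≅ Z^18.

The boundary map ∂_1: C_1 → C_0 maps an edge to its endpoints' difference, ∂[p,q] = q − p.
As a 9×27 matrix over Z this has rank 8, with invariant factors (1,1,1,1,1,1,1,1).

Boundary ∂_2: C_2 → C_1 maps a triangle to the signed sum of its edges. For instance
  ∂TUX = UX − TX + TU,
  ∂TVW = VW − TW + TV.
The 27×18 boundary matrix has rank 17 and Smith normal form diag(1,1,1,1,1,1,1,1,1,1,1,1,1,1,1,1,1).

Reading off H_k = ker ∂_k / im ∂_{k+1}:

  H_0: rank C_0 − rank ∂_1 = 9 − 8 = 1, and the invariant factors of ∂_1 are all 1, so H_0 ≅ Z.
  H_1: rank ker ∂_1 − rank ∂_2 = (27 − 8) − 17 = 2, and the invariant factors of ∂_2 are all 1, so H_1 ≅ Z^2.
  H_2: rank ker ∂_2 − rank ∂_3 = (18 − 17) − 0 = 1, and there is no ∂_3, so H_2 ≅ Z.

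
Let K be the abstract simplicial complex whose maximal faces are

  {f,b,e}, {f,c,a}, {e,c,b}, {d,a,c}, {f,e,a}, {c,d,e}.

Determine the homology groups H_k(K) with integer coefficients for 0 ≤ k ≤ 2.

We work with the vertex ordering a < b < c < d < e < f. The simplices of K, each written with vertices in increasing order, are:

  0-simplices (6): a, b, c, d, e, f
  1-simplices (12): ac, ad, ae, af, bc, be, bf, cd, ce, cf, de, ef
  2-simplices (6): acd, acf, aef, bce, bef, cde

Hence C_0 ≅ Z^6, C_1 ≅ Z^12, C_2 ≅ Z^6.

∂_1: C_1 → C_0 is given by ∂[p,q] = [q] − [p]. For instance
  ∂bc = c − b.
The 6×12 boundary matrix has rank 5 and Smith normal form diag(1,1,1,1,1).

The boundary map ∂_2: C_2 → C_1 acts by ∂[p,q,r] = [q,r] − [p,r] + [p,q]. For instance
  ∂bce = ce − be + bc,
  ∂bef = ef − bf + be.
This gives a 12×6 integer matrix of rank 6; reducing to Smith normal form yields diagonal entries (1,1,1,1,1,1).

Now H_k = ker ∂_k / im ∂_{k+1}, so:

  H_0: rank C_0 − rank ∂_1 = 6 − 5 = 1, and the invariant factors of ∂_1 are all 1, so H_0 ≅ Z.
  H_1: rank ker ∂_1 − rank ∂_2 = (12 − 5) − 6 = 1, and the invariant factors of ∂_2 are all 1, so H_1 ≅ Z.
  H_2: rank ker ∂_2 − rank ∂_3 = (6 − 6) − 0 = 0, and there is no ∂_3, so H_2 ≅ 0.

H_0 ≅ Z,  H_1 ≅ Z,  H_2 = 0.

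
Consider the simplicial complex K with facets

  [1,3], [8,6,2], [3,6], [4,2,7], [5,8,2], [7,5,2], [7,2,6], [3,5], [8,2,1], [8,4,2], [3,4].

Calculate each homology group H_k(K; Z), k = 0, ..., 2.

H_0 ≅ Z,  H_1 ≅ Z^3,  H_2 = 0.

Order the vertices as 1 < 2 < 3 < 4 < 5 < 6 < 7 < 8. Listing each simplex with vertices in this order, K has dimension 2 with simplices:

  0-simplices (8): [1], [2], [3], [4], [5], [6], [7], [8]
  1-simplices (17): [1,2], [1,3], [1,8], [2,4], [2,5], [2,6], [2,7], [2,8], [3,4], [3,5], [3,6], [4,7], [4,8], [5,7], [5,8], [6,7], [6,8]
  2-simplices (7): [1,2,8], [2,4,7], [2,4,8], [2,5,7], [2,5,8], [2,6,7], [2,6,8]

giving chain groups C_0 ≅ Z^8, C_1 ≅ Z^17, C_2 ≅ Z^7.

The boundary map ∂_1: C_1 → C_0 is given by ∂[p,q] = [q] − [p]. For instance
  ∂[2,7] = [7] − [2].
The 8×17 boundary matrix has rank 7 and Smith normal form diag(1,1,1,1,1,1,1).

Boundary ∂_2: C_2 → C_1 maps a triangle to the signed sum of its edges. For instance
  ∂[2,4,8] = [4,8] − [2,8] + [2,4],
  ∂[2,4,7] = [4,7] − [2,7] + [2,4].
As a 17×7 matrix over Z this has rank 7, with invariant factors (1,1,1,1,1,1,1).

From H_k ≅ ker(∂_k) / im(∂_{k+1}) we obtain:

  H_0: rank C_0 − rank ∂_1 = 8 − 7 = 1, and the invariant factors of ∂_1 are all 1, so H_0 = Z.
  H_1: rank ker ∂_1 − rank ∂_2 = (17 − 7) − 7 = 3, and the invariant factors of ∂_2 are all 1, so H_1 = Z^3.
  H_2: rank ker ∂_2 − rank ∂_3 = (7 − 7) − 0 = 0, and there is no ∂_3, so H_2 = 0.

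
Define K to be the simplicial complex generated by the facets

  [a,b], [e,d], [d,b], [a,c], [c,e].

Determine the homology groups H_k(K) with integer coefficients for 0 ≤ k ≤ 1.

Order the vertices as a < b < c < d < e. Listing each simplex with vertices in this order, K has dimension 1 with simplices:

  0-simplices (5): a, b, c, d, e
  1-simplices (5): ab, ac, bd, ce, de

Hence C_0 ≅ Z^5, C_1 ≅ Z^5.

∂_1: C_1 → C_0 maps an edge to its endpoints' difference, ∂[p,q] = q − p. For instance
  ∂bd = d − b.
The 5×5 boundary matrix has rank 4 and Smith normal form diag(1,1,1,1).

From H_k ≅ ker(∂_k) / im(∂_{k+1}) we obtain:

  H_0: rank C_0 − rank ∂_1 = 5 − 4 = 1, and the invariant factors of ∂_1 are all 1, so H_0 ≅ Z.
  H_1: rank ker ∂_1 − rank ∂_2 = (5 − 4) − 0 = 1, and there is no ∂_2, so H_1 ≅ Z.

(K is a triangulation of the circle S^1.)

H_0 ≅ Z,  H_1 ≅ Z.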